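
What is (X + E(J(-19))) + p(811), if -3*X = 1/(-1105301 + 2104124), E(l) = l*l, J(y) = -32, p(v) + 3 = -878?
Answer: 428495066/2996469 ≈ 143.00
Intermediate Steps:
p(v) = -881 (p(v) = -3 - 878 = -881)
E(l) = l**2
X = -1/2996469 (X = -1/(3*(-1105301 + 2104124)) = -1/3/998823 = -1/3*1/998823 = -1/2996469 ≈ -3.3373e-7)
(X + E(J(-19))) + p(811) = (-1/2996469 + (-32)**2) - 881 = (-1/2996469 + 1024) - 881 = 3068384255/2996469 - 881 = 428495066/2996469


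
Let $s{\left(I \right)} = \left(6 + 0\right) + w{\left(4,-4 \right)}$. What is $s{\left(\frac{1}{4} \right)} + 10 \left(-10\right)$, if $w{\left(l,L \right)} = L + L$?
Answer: $-102$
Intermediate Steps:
$w{\left(l,L \right)} = 2 L$
$s{\left(I \right)} = -2$ ($s{\left(I \right)} = \left(6 + 0\right) + 2 \left(-4\right) = 6 - 8 = -2$)
$s{\left(\frac{1}{4} \right)} + 10 \left(-10\right) = -2 + 10 \left(-10\right) = -2 - 100 = -102$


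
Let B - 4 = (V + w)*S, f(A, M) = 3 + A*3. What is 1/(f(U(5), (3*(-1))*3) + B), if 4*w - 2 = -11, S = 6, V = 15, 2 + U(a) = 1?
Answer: 2/161 ≈ 0.012422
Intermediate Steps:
U(a) = -1 (U(a) = -2 + 1 = -1)
w = -9/4 (w = ½ + (¼)*(-11) = ½ - 11/4 = -9/4 ≈ -2.2500)
f(A, M) = 3 + 3*A
B = 161/2 (B = 4 + (15 - 9/4)*6 = 4 + (51/4)*6 = 4 + 153/2 = 161/2 ≈ 80.500)
1/(f(U(5), (3*(-1))*3) + B) = 1/((3 + 3*(-1)) + 161/2) = 1/((3 - 3) + 161/2) = 1/(0 + 161/2) = 1/(161/2) = 2/161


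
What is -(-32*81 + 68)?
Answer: 2524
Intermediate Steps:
-(-32*81 + 68) = -(-2592 + 68) = -1*(-2524) = 2524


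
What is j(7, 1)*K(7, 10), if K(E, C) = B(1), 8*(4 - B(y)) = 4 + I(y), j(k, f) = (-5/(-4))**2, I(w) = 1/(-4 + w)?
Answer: 2125/384 ≈ 5.5339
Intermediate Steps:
j(k, f) = 25/16 (j(k, f) = (-5*(-1/4))**2 = (5/4)**2 = 25/16)
B(y) = 7/2 - 1/(8*(-4 + y)) (B(y) = 4 - (4 + 1/(-4 + y))/8 = 4 + (-1/2 - 1/(8*(-4 + y))) = 7/2 - 1/(8*(-4 + y)))
K(E, C) = 85/24 (K(E, C) = (-113 + 28*1)/(8*(-4 + 1)) = (1/8)*(-113 + 28)/(-3) = (1/8)*(-1/3)*(-85) = 85/24)
j(7, 1)*K(7, 10) = (25/16)*(85/24) = 2125/384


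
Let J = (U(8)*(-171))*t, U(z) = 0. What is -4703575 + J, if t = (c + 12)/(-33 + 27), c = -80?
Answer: -4703575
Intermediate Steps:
t = 34/3 (t = (-80 + 12)/(-33 + 27) = -68/(-6) = -68*(-⅙) = 34/3 ≈ 11.333)
J = 0 (J = (0*(-171))*(34/3) = 0*(34/3) = 0)
-4703575 + J = -4703575 + 0 = -4703575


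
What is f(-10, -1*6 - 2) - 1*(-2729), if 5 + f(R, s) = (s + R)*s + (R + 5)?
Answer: 2863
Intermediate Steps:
f(R, s) = R + s*(R + s) (f(R, s) = -5 + ((s + R)*s + (R + 5)) = -5 + ((R + s)*s + (5 + R)) = -5 + (s*(R + s) + (5 + R)) = -5 + (5 + R + s*(R + s)) = R + s*(R + s))
f(-10, -1*6 - 2) - 1*(-2729) = (-10 + (-1*6 - 2)**2 - 10*(-1*6 - 2)) - 1*(-2729) = (-10 + (-6 - 2)**2 - 10*(-6 - 2)) + 2729 = (-10 + (-8)**2 - 10*(-8)) + 2729 = (-10 + 64 + 80) + 2729 = 134 + 2729 = 2863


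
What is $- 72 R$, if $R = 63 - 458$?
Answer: $28440$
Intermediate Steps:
$R = -395$ ($R = 63 - 458 = -395$)
$- 72 R = \left(-72\right) \left(-395\right) = 28440$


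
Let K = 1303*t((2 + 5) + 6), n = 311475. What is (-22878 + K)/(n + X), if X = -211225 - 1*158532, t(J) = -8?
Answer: 16651/29141 ≈ 0.57139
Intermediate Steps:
K = -10424 (K = 1303*(-8) = -10424)
X = -369757 (X = -211225 - 158532 = -369757)
(-22878 + K)/(n + X) = (-22878 - 10424)/(311475 - 369757) = -33302/(-58282) = -33302*(-1/58282) = 16651/29141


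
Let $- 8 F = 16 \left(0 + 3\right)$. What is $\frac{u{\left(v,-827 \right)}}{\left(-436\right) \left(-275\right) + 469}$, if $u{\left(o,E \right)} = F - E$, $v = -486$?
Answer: $\frac{821}{120369} \approx 0.0068207$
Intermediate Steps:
$F = -6$ ($F = - \frac{16 \left(0 + 3\right)}{8} = - \frac{16 \cdot 3}{8} = \left(- \frac{1}{8}\right) 48 = -6$)
$u{\left(o,E \right)} = -6 - E$
$\frac{u{\left(v,-827 \right)}}{\left(-436\right) \left(-275\right) + 469} = \frac{-6 - -827}{\left(-436\right) \left(-275\right) + 469} = \frac{-6 + 827}{119900 + 469} = \frac{821}{120369}$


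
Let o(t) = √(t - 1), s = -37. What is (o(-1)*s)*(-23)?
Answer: 851*I*√2 ≈ 1203.5*I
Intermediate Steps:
o(t) = √(-1 + t)
(o(-1)*s)*(-23) = (√(-1 - 1)*(-37))*(-23) = (√(-2)*(-37))*(-23) = ((I*√2)*(-37))*(-23) = -37*I*√2*(-23) = 851*I*√2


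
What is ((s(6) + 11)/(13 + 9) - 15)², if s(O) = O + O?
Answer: 94249/484 ≈ 194.73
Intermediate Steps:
s(O) = 2*O
((s(6) + 11)/(13 + 9) - 15)² = ((2*6 + 11)/(13 + 9) - 15)² = ((12 + 11)/22 - 15)² = (23*(1/22) - 15)² = (23/22 - 15)² = (-307/22)² = 94249/484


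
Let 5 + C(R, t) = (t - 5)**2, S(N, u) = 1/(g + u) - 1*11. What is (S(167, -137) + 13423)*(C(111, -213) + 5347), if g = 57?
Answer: 28361525247/40 ≈ 7.0904e+8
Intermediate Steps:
S(N, u) = -11 + 1/(57 + u) (S(N, u) = 1/(57 + u) - 1*11 = 1/(57 + u) - 11 = -11 + 1/(57 + u))
C(R, t) = -5 + (-5 + t)**2 (C(R, t) = -5 + (t - 5)**2 = -5 + (-5 + t)**2)
(S(167, -137) + 13423)*(C(111, -213) + 5347) = ((-626 - 11*(-137))/(57 - 137) + 13423)*((-5 + (-5 - 213)**2) + 5347) = ((-626 + 1507)/(-80) + 13423)*((-5 + (-218)**2) + 5347) = (-1/80*881 + 13423)*((-5 + 47524) + 5347) = (-881/80 + 13423)*(47519 + 5347) = (1072959/80)*52866 = 28361525247/40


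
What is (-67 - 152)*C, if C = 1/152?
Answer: -219/152 ≈ -1.4408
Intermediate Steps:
C = 1/152 ≈ 0.0065789
(-67 - 152)*C = (-67 - 152)*(1/152) = -219*1/152 = -219/152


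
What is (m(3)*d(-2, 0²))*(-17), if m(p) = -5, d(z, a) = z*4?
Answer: -680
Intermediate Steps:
d(z, a) = 4*z
(m(3)*d(-2, 0²))*(-17) = -20*(-2)*(-17) = -5*(-8)*(-17) = 40*(-17) = -680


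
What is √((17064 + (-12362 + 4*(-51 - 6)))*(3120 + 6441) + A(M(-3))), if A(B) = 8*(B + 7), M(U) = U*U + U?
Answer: √42776018 ≈ 6540.3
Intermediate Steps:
M(U) = U + U² (M(U) = U² + U = U + U²)
A(B) = 56 + 8*B (A(B) = 8*(7 + B) = 56 + 8*B)
√((17064 + (-12362 + 4*(-51 - 6)))*(3120 + 6441) + A(M(-3))) = √((17064 + (-12362 + 4*(-51 - 6)))*(3120 + 6441) + (56 + 8*(-3*(1 - 3)))) = √((17064 + (-12362 + 4*(-57)))*9561 + (56 + 8*(-3*(-2)))) = √((17064 + (-12362 - 228))*9561 + (56 + 8*6)) = √((17064 - 12590)*9561 + (56 + 48)) = √(4474*9561 + 104) = √(42775914 + 104) = √42776018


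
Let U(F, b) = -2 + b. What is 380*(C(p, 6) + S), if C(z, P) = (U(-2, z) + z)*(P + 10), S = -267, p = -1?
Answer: -125780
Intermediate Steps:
C(z, P) = (-2 + 2*z)*(10 + P) (C(z, P) = ((-2 + z) + z)*(P + 10) = (-2 + 2*z)*(10 + P))
380*(C(p, 6) + S) = 380*((-20 - 2*6 + 20*(-1) + 2*6*(-1)) - 267) = 380*((-20 - 12 - 20 - 12) - 267) = 380*(-64 - 267) = 380*(-331) = -125780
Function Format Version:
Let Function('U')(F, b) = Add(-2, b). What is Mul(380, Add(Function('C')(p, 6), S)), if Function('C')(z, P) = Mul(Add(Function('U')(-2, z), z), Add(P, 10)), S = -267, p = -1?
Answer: -125780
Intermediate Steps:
Function('C')(z, P) = Mul(Add(-2, Mul(2, z)), Add(10, P)) (Function('C')(z, P) = Mul(Add(Add(-2, z), z), Add(P, 10)) = Mul(Add(-2, Mul(2, z)), Add(10, P)))
Mul(380, Add(Function('C')(p, 6), S)) = Mul(380, Add(Add(-20, Mul(-2, 6), Mul(20, -1), Mul(2, 6, -1)), -267)) = Mul(380, Add(Add(-20, -12, -20, -12), -267)) = Mul(380, Add(-64, -267)) = Mul(380, -331) = -125780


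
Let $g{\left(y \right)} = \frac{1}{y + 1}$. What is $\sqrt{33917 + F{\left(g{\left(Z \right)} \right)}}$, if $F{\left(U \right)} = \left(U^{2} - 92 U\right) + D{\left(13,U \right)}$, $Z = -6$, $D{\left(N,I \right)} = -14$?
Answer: $\frac{2 \sqrt{212009}}{5} \approx 184.18$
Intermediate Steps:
$g{\left(y \right)} = \frac{1}{1 + y}$
$F{\left(U \right)} = -14 + U^{2} - 92 U$ ($F{\left(U \right)} = \left(U^{2} - 92 U\right) - 14 = -14 + U^{2} - 92 U$)
$\sqrt{33917 + F{\left(g{\left(Z \right)} \right)}} = \sqrt{33917 - \left(14 - \frac{1}{\left(1 - 6\right)^{2}} + \frac{92}{1 - 6}\right)} = \sqrt{33917 - \left(14 - \frac{92}{5} - \frac{1}{25}\right)} = \sqrt{33917 - \left(- \frac{22}{5} - \frac{1}{25}\right)} = \sqrt{33917 + \left(-14 + \frac{1}{25} + \frac{92}{5}\right)} = \sqrt{33917 + \frac{111}{25}} = \sqrt{\frac{848036}{25}} = \frac{2 \sqrt{212009}}{5}$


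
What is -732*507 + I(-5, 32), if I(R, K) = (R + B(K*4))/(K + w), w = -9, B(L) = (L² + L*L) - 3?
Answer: -8503092/23 ≈ -3.6970e+5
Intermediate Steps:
B(L) = -3 + 2*L² (B(L) = (L² + L²) - 3 = 2*L² - 3 = -3 + 2*L²)
I(R, K) = (-3 + R + 32*K²)/(-9 + K) (I(R, K) = (R + (-3 + 2*(K*4)²))/(K - 9) = (R + (-3 + 2*(4*K)²))/(-9 + K) = (R + (-3 + 2*(16*K²)))/(-9 + K) = (R + (-3 + 32*K²))/(-9 + K) = (-3 + R + 32*K²)/(-9 + K))
-732*507 + I(-5, 32) = -732*507 + (-3 - 5 + 32*32²)/(-9 + 32) = -371124 + (-3 - 5 + 32*1024)/23 = -371124 + (-3 - 5 + 32768)/23 = -371124 + (1/23)*32760 = -371124 + 32760/23 = -8503092/23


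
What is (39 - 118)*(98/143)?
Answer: -7742/143 ≈ -54.140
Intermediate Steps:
(39 - 118)*(98/143) = -7742/143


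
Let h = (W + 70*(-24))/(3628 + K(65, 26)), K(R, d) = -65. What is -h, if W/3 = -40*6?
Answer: 2400/3563 ≈ 0.67359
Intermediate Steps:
W = -720 (W = 3*(-40*6) = 3*(-240) = -720)
h = -2400/3563 (h = (-720 + 70*(-24))/(3628 - 65) = (-720 - 1680)/3563 = -2400*1/3563 = -2400/3563 ≈ -0.67359)
-h = -1*(-2400/3563) = 2400/3563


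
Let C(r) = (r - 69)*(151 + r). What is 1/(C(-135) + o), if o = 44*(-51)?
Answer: -1/5508 ≈ -0.00018155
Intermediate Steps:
o = -2244
C(r) = (-69 + r)*(151 + r)
1/(C(-135) + o) = 1/((-10419 + (-135)² + 82*(-135)) - 2244) = 1/((-10419 + 18225 - 11070) - 2244) = 1/(-3264 - 2244) = 1/(-5508) = -1/5508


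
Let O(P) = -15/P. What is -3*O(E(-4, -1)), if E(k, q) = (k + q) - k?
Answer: -45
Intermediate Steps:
E(k, q) = q
-3*O(E(-4, -1)) = -(-45)/(-1) = -(-45)*(-1) = -3*15 = -45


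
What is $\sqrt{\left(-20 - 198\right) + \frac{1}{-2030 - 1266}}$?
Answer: $\frac{i \sqrt{148016974}}{824} \approx 14.765 i$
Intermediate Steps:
$\sqrt{\left(-20 - 198\right) + \frac{1}{-2030 - 1266}} = \sqrt{\left(-20 - 198\right) + \frac{1}{-3296}} = \sqrt{-218 - \frac{1}{3296}} = \sqrt{- \frac{718529}{3296}} = \frac{i \sqrt{148016974}}{824}$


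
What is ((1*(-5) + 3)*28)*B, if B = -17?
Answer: 952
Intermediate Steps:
((1*(-5) + 3)*28)*B = ((1*(-5) + 3)*28)*(-17) = ((-5 + 3)*28)*(-17) = -2*28*(-17) = -56*(-17) = 952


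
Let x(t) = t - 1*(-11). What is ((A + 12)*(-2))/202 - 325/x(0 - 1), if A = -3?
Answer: -6583/202 ≈ -32.589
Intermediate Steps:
x(t) = 11 + t (x(t) = t + 11 = 11 + t)
((A + 12)*(-2))/202 - 325/x(0 - 1) = ((-3 + 12)*(-2))/202 - 325/(11 + (0 - 1)) = (9*(-2))*(1/202) - 325/(11 - 1) = -18*1/202 - 325/10 = -9/101 - 325*⅒ = -9/101 - 65/2 = -6583/202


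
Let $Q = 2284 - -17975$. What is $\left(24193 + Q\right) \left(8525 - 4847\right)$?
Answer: $163494456$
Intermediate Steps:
$Q = 20259$ ($Q = 2284 + 17975 = 20259$)
$\left(24193 + Q\right) \left(8525 - 4847\right) = \left(24193 + 20259\right) \left(8525 - 4847\right) = 44452 \cdot 3678 = 163494456$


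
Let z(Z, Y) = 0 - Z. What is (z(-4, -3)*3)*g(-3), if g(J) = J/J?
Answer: 12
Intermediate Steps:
g(J) = 1
z(Z, Y) = -Z
(z(-4, -3)*3)*g(-3) = (-1*(-4)*3)*1 = (4*3)*1 = 12*1 = 12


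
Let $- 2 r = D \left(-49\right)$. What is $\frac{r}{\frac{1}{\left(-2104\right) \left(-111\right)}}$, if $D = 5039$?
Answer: $28832291292$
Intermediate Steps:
$r = \frac{246911}{2}$ ($r = - \frac{5039 \left(-49\right)}{2} = \left(- \frac{1}{2}\right) \left(-246911\right) = \frac{246911}{2} \approx 1.2346 \cdot 10^{5}$)
$\frac{r}{\frac{1}{\left(-2104\right) \left(-111\right)}} = \frac{246911}{2 \frac{1}{\left(-2104\right) \left(-111\right)}} = \frac{246911}{2 \cdot \frac{1}{233544}} = \frac{246911 \frac{1}{\frac{1}{233544}}}{2} = \frac{246911}{2} \cdot 233544 = 28832291292$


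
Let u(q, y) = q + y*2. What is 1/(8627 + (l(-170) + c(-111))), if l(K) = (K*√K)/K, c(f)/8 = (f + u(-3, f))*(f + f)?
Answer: 605363/366464361939 - I*√170/366464361939 ≈ 1.6519e-6 - 3.5579e-11*I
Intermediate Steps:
u(q, y) = q + 2*y
c(f) = 16*f*(-3 + 3*f) (c(f) = 8*((f + (-3 + 2*f))*(f + f)) = 8*((-3 + 3*f)*(2*f)) = 8*(2*f*(-3 + 3*f)) = 16*f*(-3 + 3*f))
l(K) = √K (l(K) = K^(3/2)/K = √K)
1/(8627 + (l(-170) + c(-111))) = 1/(8627 + (√(-170) + 48*(-111)*(-1 - 111))) = 1/(8627 + (I*√170 + 48*(-111)*(-112))) = 1/(8627 + (I*√170 + 596736)) = 1/(8627 + (596736 + I*√170)) = 1/(605363 + I*√170)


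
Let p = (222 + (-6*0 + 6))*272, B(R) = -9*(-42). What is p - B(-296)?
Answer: 61638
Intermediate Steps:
B(R) = 378
p = 62016 (p = (222 + (0 + 6))*272 = (222 + 6)*272 = 228*272 = 62016)
p - B(-296) = 62016 - 1*378 = 62016 - 378 = 61638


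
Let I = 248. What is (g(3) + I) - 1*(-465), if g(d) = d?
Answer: 716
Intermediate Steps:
(g(3) + I) - 1*(-465) = (3 + 248) - 1*(-465) = 251 + 465 = 716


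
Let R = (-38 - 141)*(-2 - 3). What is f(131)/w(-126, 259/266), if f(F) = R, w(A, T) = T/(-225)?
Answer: -7652250/37 ≈ -2.0682e+5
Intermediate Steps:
R = 895 (R = -179*(-5) = 895)
w(A, T) = -T/225 (w(A, T) = T*(-1/225) = -T/225)
f(F) = 895
f(131)/w(-126, 259/266) = 895/((-259/(225*266))) = 895/((-1/225*37/38)) = 895/(-37/8550) = 895*(-8550/37) = -7652250/37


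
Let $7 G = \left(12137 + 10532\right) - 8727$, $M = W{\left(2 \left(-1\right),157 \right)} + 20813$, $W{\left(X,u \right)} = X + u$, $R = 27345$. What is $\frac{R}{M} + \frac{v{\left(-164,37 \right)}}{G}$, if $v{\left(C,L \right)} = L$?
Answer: $\frac{193337351}{146167928} \approx 1.3227$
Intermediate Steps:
$M = 20968$ ($M = \left(2 \left(-1\right) + 157\right) + 20813 = \left(-2 + 157\right) + 20813 = 155 + 20813 = 20968$)
$G = \frac{13942}{7}$ ($G = \frac{\left(12137 + 10532\right) - 8727}{7} = \frac{22669 - 8727}{7} = \frac{1}{7} \cdot 13942 = \frac{13942}{7} \approx 1991.7$)
$\frac{R}{M} + \frac{v{\left(-164,37 \right)}}{G} = \frac{27345}{20968} + \frac{37}{\frac{13942}{7}} = 27345 \cdot \frac{1}{20968} + 37 \cdot \frac{7}{13942} = \frac{27345}{20968} + \frac{259}{13942} = \frac{193337351}{146167928}$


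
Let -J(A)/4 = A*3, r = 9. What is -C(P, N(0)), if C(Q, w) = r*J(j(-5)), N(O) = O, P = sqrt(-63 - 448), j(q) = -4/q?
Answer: 432/5 ≈ 86.400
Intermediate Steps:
P = I*sqrt(511) (P = sqrt(-511) = I*sqrt(511) ≈ 22.605*I)
J(A) = -12*A (J(A) = -4*A*3 = -12*A)
C(Q, w) = -432/5 (C(Q, w) = 9*(-(-48)/(-5)) = 9*(-(-48)*(-1)/5) = 9*(-12*4/5) = 9*(-48/5) = -432/5)
-C(P, N(0)) = -1*(-432/5) = 432/5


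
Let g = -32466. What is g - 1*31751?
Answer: -64217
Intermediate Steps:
g - 1*31751 = -32466 - 1*31751 = -32466 - 31751 = -64217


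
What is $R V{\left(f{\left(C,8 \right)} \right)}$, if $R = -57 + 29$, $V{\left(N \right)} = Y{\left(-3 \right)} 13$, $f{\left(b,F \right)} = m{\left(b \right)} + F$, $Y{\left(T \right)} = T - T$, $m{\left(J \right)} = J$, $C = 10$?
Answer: $0$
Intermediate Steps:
$Y{\left(T \right)} = 0$
$f{\left(b,F \right)} = F + b$ ($f{\left(b,F \right)} = b + F = F + b$)
$V{\left(N \right)} = 0$ ($V{\left(N \right)} = 0 \cdot 13 = 0$)
$R = -28$
$R V{\left(f{\left(C,8 \right)} \right)} = \left(-28\right) 0 = 0$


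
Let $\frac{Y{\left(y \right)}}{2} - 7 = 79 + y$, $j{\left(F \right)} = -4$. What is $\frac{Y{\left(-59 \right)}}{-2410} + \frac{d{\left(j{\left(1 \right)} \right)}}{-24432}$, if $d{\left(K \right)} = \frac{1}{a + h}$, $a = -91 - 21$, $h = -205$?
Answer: $- \frac{209112283}{9332657520} \approx -0.022407$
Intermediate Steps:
$a = -112$ ($a = -91 - 21 = -112$)
$Y{\left(y \right)} = 172 + 2 y$ ($Y{\left(y \right)} = 14 + 2 \left(79 + y\right) = 14 + \left(158 + 2 y\right) = 172 + 2 y$)
$d{\left(K \right)} = - \frac{1}{317}$ ($d{\left(K \right)} = \frac{1}{-112 - 205} = \frac{1}{-317} = - \frac{1}{317}$)
$\frac{Y{\left(-59 \right)}}{-2410} + \frac{d{\left(j{\left(1 \right)} \right)}}{-24432} = \frac{172 + 2 \left(-59\right)}{-2410} - \frac{1}{317 \left(-24432\right)} = \left(172 - 118\right) \left(- \frac{1}{2410}\right) - - \frac{1}{7744944} = 54 \left(- \frac{1}{2410}\right) + \frac{1}{7744944} = - \frac{27}{1205} + \frac{1}{7744944} = - \frac{209112283}{9332657520}$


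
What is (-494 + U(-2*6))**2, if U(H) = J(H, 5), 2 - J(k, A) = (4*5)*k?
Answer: 63504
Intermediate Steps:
J(k, A) = 2 - 20*k (J(k, A) = 2 - 4*5*k = 2 - 20*k)
U(H) = 2 - 20*H
(-494 + U(-2*6))**2 = (-494 + (2 - (-40)*6))**2 = (-494 + (2 - 20*(-12)))**2 = (-494 + (2 + 240))**2 = (-494 + 242)**2 = (-252)**2 = 63504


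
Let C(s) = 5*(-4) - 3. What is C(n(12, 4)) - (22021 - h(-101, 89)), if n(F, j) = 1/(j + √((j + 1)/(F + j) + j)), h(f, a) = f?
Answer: -22145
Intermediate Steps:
n(F, j) = 1/(j + √(j + (1 + j)/(F + j))) (n(F, j) = 1/(j + √((1 + j)/(F + j) + j)) = 1/(j + √(j + (1 + j)/(F + j))))
C(s) = -23 (C(s) = -20 - 3 = -23)
C(n(12, 4)) - (22021 - h(-101, 89)) = -23 - (22021 - 1*(-101)) = -23 - (22021 + 101) = -23 - 1*22122 = -23 - 22122 = -22145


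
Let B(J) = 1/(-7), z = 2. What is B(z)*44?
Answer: -44/7 ≈ -6.2857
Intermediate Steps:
B(J) = -⅐
B(z)*44 = -⅐*44 = -44/7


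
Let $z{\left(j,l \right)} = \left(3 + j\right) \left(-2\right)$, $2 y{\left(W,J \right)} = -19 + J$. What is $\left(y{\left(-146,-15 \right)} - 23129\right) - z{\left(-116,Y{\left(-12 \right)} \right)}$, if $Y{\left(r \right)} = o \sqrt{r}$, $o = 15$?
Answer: $-23372$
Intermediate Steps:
$y{\left(W,J \right)} = - \frac{19}{2} + \frac{J}{2}$ ($y{\left(W,J \right)} = \frac{-19 + J}{2} = - \frac{19}{2} + \frac{J}{2}$)
$Y{\left(r \right)} = 15 \sqrt{r}$
$z{\left(j,l \right)} = -6 - 2 j$
$\left(y{\left(-146,-15 \right)} - 23129\right) - z{\left(-116,Y{\left(-12 \right)} \right)} = \left(\left(- \frac{19}{2} + \frac{1}{2} \left(-15\right)\right) - 23129\right) - \left(-6 - -232\right) = \left(\left(- \frac{19}{2} - \frac{15}{2}\right) - 23129\right) - \left(-6 + 232\right) = \left(-17 - 23129\right) - 226 = -23146 - 226 = -23372$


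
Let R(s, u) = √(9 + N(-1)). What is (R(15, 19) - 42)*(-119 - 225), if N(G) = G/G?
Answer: 14448 - 344*√10 ≈ 13360.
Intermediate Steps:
N(G) = 1
R(s, u) = √10 (R(s, u) = √(9 + 1) = √10)
(R(15, 19) - 42)*(-119 - 225) = (√10 - 42)*(-119 - 225) = (-42 + √10)*(-344) = 14448 - 344*√10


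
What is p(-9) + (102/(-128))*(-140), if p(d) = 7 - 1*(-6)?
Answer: 1993/16 ≈ 124.56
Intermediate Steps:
p(d) = 13 (p(d) = 7 + 6 = 13)
p(-9) + (102/(-128))*(-140) = 13 + (102/(-128))*(-140) = 13 + (102*(-1/128))*(-140) = 13 - 51/64*(-140) = 13 + 1785/16 = 1993/16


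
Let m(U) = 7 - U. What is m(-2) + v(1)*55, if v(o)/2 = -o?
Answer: -101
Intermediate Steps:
v(o) = -2*o (v(o) = 2*(-o) = -2*o)
m(-2) + v(1)*55 = (7 - 1*(-2)) - 2*1*55 = (7 + 2) - 2*55 = 9 - 110 = -101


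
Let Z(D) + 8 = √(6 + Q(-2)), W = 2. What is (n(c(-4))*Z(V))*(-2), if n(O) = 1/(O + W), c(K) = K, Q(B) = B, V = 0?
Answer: -6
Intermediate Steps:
n(O) = 1/(2 + O) (n(O) = 1/(O + 2) = 1/(2 + O))
Z(D) = -6 (Z(D) = -8 + √(6 - 2) = -8 + √4 = -8 + 2 = -6)
(n(c(-4))*Z(V))*(-2) = (-6/(2 - 4))*(-2) = (-6/(-2))*(-2) = -½*(-6)*(-2) = 3*(-2) = -6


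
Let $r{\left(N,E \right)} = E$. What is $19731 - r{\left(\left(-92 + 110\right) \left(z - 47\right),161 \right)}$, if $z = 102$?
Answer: $19570$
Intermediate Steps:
$19731 - r{\left(\left(-92 + 110\right) \left(z - 47\right),161 \right)} = 19731 - 161 = 19570$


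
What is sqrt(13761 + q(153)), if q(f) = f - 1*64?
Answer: 5*sqrt(554) ≈ 117.69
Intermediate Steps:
q(f) = -64 + f (q(f) = f - 64 = -64 + f)
sqrt(13761 + q(153)) = sqrt(13761 + (-64 + 153)) = sqrt(13761 + 89) = sqrt(13850) = 5*sqrt(554)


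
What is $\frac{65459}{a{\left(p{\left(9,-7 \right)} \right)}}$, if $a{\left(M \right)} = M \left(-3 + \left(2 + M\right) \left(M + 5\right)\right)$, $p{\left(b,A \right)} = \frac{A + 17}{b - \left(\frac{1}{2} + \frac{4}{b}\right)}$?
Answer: $\frac{1596479551}{521676} \approx 3060.3$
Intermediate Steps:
$p{\left(b,A \right)} = \frac{17 + A}{- \frac{1}{2} + b - \frac{4}{b}}$ ($p{\left(b,A \right)} = \frac{17 + A}{b - \left(\frac{1}{2} + \frac{4}{b}\right)} = \frac{17 + A}{- \frac{1}{2} + b - \frac{4}{b}}$)
$a{\left(M \right)} = M \left(-3 + \left(2 + M\right) \left(5 + M\right)\right)$
$\frac{65459}{a{\left(p{\left(9,-7 \right)} \right)}} = \frac{65459}{2 \cdot 9 \frac{1}{-8 - 9 + 2 \cdot 9^{2}} \left(17 - 7\right) \left(7 + \left(2 \cdot 9 \frac{1}{-8 - 9 + 2 \cdot 9^{2}} \left(17 - 7\right)\right)^{2} + 7 \cdot 2 \cdot 9 \frac{1}{-8 - 9 + 2 \cdot 9^{2}} \left(17 - 7\right)\right)} = \frac{65459}{2 \cdot 9 \frac{1}{-8 - 9 + 2 \cdot 81} \cdot 10 \left(7 + \left(2 \cdot 9 \frac{1}{-8 - 9 + 2 \cdot 81} \cdot 10\right)^{2} + 7 \cdot 2 \cdot 9 \frac{1}{-8 - 9 + 2 \cdot 81} \cdot 10\right)} = \frac{65459}{2 \cdot 9 \frac{1}{-8 - 9 + 162} \cdot 10 \left(7 + \left(2 \cdot 9 \frac{1}{-8 - 9 + 162} \cdot 10\right)^{2} + 7 \cdot 2 \cdot 9 \frac{1}{-8 - 9 + 162} \cdot 10\right)} = \frac{65459}{2 \cdot 9 \cdot \frac{1}{145} \cdot 10 \left(7 + \left(2 \cdot 9 \cdot \frac{1}{145} \cdot 10\right)^{2} + 7 \cdot 2 \cdot 9 \cdot \frac{1}{145} \cdot 10\right)} = \frac{65459}{\frac{36}{29} \left(7 + \left(\frac{36}{29}\right)^{2} + 7 \cdot \frac{36}{29}\right)} = \frac{65459}{\frac{36}{29} \left(7 + \frac{1296}{841} + \frac{252}{29}\right)} = \frac{65459}{\frac{36}{29} \cdot \frac{14491}{841}} = \frac{65459}{\frac{521676}{24389}} = 65459 \cdot \frac{24389}{521676} = \frac{1596479551}{521676}$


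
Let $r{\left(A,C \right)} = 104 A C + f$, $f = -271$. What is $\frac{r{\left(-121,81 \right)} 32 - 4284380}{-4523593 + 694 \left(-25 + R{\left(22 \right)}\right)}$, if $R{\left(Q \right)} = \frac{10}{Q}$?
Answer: $\frac{406018580}{49946903} \approx 8.129$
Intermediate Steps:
$r{\left(A,C \right)} = -271 + 104 A C$ ($r{\left(A,C \right)} = 104 A C - 271 = -271 + 104 A C$)
$\frac{r{\left(-121,81 \right)} 32 - 4284380}{-4523593 + 694 \left(-25 + R{\left(22 \right)}\right)} = \frac{\left(-271 + 104 \left(-121\right) 81\right) 32 - 4284380}{-4523593 + 694 \left(-25 + \frac{10}{22}\right)} = \frac{\left(-271 - 1019304\right) 32 - 4284380}{-4523593 + 694 \left(-25 + 10 \cdot \frac{1}{22}\right)} = \frac{\left(-1019575\right) 32 - 4284380}{-4523593 + 694 \left(-25 + \frac{5}{11}\right)} = \frac{-32626400 - 4284380}{-4523593 + 694 \left(- \frac{270}{11}\right)} = - \frac{36910780}{-4523593 - \frac{187380}{11}} = - \frac{36910780}{- \frac{49946903}{11}} = \left(-36910780\right) \left(- \frac{11}{49946903}\right) = \frac{406018580}{49946903}$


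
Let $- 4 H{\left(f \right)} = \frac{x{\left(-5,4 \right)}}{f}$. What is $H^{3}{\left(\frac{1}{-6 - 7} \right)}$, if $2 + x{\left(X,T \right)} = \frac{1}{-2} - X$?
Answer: $\frac{274625}{512} \approx 536.38$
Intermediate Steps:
$x{\left(X,T \right)} = - \frac{5}{2} - X$ ($x{\left(X,T \right)} = -2 - \left(\frac{1}{2} + X\right) = - \frac{5}{2} - X$)
$H{\left(f \right)} = - \frac{5}{8 f}$ ($H{\left(f \right)} = - \frac{\left(- \frac{5}{2} - -5\right) \frac{1}{f}}{4} = - \frac{\left(- \frac{5}{2} + 5\right) \frac{1}{f}}{4} = - \frac{\frac{5}{2} \frac{1}{f}}{4} = - \frac{5}{8 f}$)
$H^{3}{\left(\frac{1}{-6 - 7} \right)} = \left(- \frac{5}{8 \frac{1}{-6 - 7}}\right)^{3} = \left(- \frac{5}{8 \frac{1}{-13}}\right)^{3} = \left(- \frac{5}{8 \left(- \frac{1}{13}\right)}\right)^{3} = \left(\left(- \frac{5}{8}\right) \left(-13\right)\right)^{3} = \left(\frac{65}{8}\right)^{3} = \frac{274625}{512}$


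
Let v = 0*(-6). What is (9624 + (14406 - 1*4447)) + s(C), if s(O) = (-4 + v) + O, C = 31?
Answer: 19610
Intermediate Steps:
v = 0
s(O) = -4 + O (s(O) = (-4 + 0) + O = -4 + O)
(9624 + (14406 - 1*4447)) + s(C) = (9624 + (14406 - 1*4447)) + (-4 + 31) = (9624 + (14406 - 4447)) + 27 = (9624 + 9959) + 27 = 19583 + 27 = 19610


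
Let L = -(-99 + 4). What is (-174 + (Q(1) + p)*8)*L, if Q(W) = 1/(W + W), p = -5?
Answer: -19950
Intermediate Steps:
Q(W) = 1/(2*W)
L = 95 (L = -1*(-95) = 95)
(-174 + (Q(1) + p)*8)*L = (-174 + ((1/2)/1 - 5)*8)*95 = (-174 + ((1/2)*1 - 5)*8)*95 = (-174 + (1/2 - 5)*8)*95 = (-174 - 9/2*8)*95 = (-174 - 36)*95 = -210*95 = -19950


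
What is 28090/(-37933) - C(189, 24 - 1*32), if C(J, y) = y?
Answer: 275374/37933 ≈ 7.2595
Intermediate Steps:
28090/(-37933) - C(189, 24 - 1*32) = 28090/(-37933) - (24 - 1*32) = 28090*(-1/37933) - (24 - 32) = -28090/37933 - 1*(-8) = -28090/37933 + 8 = 275374/37933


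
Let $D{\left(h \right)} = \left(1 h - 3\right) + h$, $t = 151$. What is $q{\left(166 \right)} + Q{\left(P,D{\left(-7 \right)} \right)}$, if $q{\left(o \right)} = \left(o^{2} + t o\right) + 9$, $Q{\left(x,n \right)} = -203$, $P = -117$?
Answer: $52428$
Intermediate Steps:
$D{\left(h \right)} = -3 + 2 h$ ($D{\left(h \right)} = \left(h - 3\right) + h = \left(-3 + h\right) + h = -3 + 2 h$)
$q{\left(o \right)} = 9 + o^{2} + 151 o$ ($q{\left(o \right)} = \left(o^{2} + 151 o\right) + 9 = 9 + o^{2} + 151 o$)
$q{\left(166 \right)} + Q{\left(P,D{\left(-7 \right)} \right)} = \left(9 + 166^{2} + 151 \cdot 166\right) - 203 = \left(9 + 27556 + 25066\right) - 203 = 52631 - 203 = 52428$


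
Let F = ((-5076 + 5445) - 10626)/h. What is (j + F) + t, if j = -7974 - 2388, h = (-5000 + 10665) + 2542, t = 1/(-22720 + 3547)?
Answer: -1630686493250/157352811 ≈ -10363.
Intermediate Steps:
t = -1/19173 (t = 1/(-19173) = -1/19173 ≈ -5.2157e-5)
h = 8207 (h = 5665 + 2542 = 8207)
F = -10257/8207 (F = ((-5076 + 5445) - 10626)/8207 = (369 - 10626)*(1/8207) = -10257*1/8207 = -10257/8207 ≈ -1.2498)
j = -10362
(j + F) + t = (-10362 - 10257/8207) - 1/19173 = -85051191/8207 - 1/19173 = -1630686493250/157352811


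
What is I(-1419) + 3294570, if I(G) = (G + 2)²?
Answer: 5302459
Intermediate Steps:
I(G) = (2 + G)²
I(-1419) + 3294570 = (2 - 1419)² + 3294570 = (-1417)² + 3294570 = 2007889 + 3294570 = 5302459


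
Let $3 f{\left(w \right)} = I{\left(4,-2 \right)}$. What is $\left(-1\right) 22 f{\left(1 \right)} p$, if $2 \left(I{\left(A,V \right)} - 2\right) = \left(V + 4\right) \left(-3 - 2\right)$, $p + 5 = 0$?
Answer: $-110$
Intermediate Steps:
$p = -5$ ($p = -5 + 0 = -5$)
$I{\left(A,V \right)} = -8 - \frac{5 V}{2}$ ($I{\left(A,V \right)} = 2 + \frac{\left(V + 4\right) \left(-3 - 2\right)}{2} = 2 + \frac{\left(4 + V\right) \left(-5\right)}{2} = 2 + \frac{-20 - 5 V}{2} = 2 - \left(10 + \frac{5 V}{2}\right) = -8 - \frac{5 V}{2}$)
$f{\left(w \right)} = -1$ ($f{\left(w \right)} = \frac{-8 - -5}{3} = \frac{-8 + 5}{3} = \frac{1}{3} \left(-3\right) = -1$)
$\left(-1\right) 22 f{\left(1 \right)} p = \left(-1\right) 22 \left(-1\right) \left(-5\right) = \left(-22\right) \left(-1\right) \left(-5\right) = 22 \left(-5\right) = -110$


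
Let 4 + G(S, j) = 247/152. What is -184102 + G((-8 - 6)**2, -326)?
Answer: -1472835/8 ≈ -1.8410e+5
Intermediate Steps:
G(S, j) = -19/8 (G(S, j) = -4 + 247/152 = -4 + 247*(1/152) = -4 + 13/8 = -19/8)
-184102 + G((-8 - 6)**2, -326) = -184102 - 19/8 = -1472835/8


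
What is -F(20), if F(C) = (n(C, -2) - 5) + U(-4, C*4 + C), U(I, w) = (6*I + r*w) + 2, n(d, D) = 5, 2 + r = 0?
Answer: 222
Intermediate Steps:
r = -2 (r = -2 + 0 = -2)
U(I, w) = 2 - 2*w + 6*I (U(I, w) = (6*I - 2*w) + 2 = (-2*w + 6*I) + 2 = 2 - 2*w + 6*I)
F(C) = -22 - 10*C (F(C) = (5 - 5) + (2 - 2*(C*4 + C) + 6*(-4)) = 0 + (2 - 2*(4*C + C) - 24) = 0 + (2 - 10*C - 24) = 0 + (-22 - 10*C) = -22 - 10*C)
-F(20) = -(-22 - 10*20) = -(-22 - 200) = -1*(-222) = 222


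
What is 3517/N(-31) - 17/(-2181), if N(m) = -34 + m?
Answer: -7669472/141765 ≈ -54.100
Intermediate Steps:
3517/N(-31) - 17/(-2181) = 3517/(-34 - 31) - 17/(-2181) = 3517/(-65) - 17*(-1/2181) = 3517*(-1/65) + 17/2181 = -3517/65 + 17/2181 = -7669472/141765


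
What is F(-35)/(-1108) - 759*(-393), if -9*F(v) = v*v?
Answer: 2974519189/9972 ≈ 2.9829e+5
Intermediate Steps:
F(v) = -v²/9 (F(v) = -v*v/9 = -v²/9)
F(-35)/(-1108) - 759*(-393) = -⅑*(-35)²/(-1108) - 759*(-393) = -⅑*1225*(-1/1108) + 298287 = -1225/9*(-1/1108) + 298287 = 1225/9972 + 298287 = 2974519189/9972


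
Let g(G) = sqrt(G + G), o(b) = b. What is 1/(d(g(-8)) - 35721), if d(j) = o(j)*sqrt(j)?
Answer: -1/(35721 - 8*I*sqrt(I)) ≈ -2.799e-5 - 4.4319e-9*I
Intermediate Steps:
g(G) = sqrt(2)*sqrt(G) (g(G) = sqrt(2*G) = sqrt(2)*sqrt(G))
d(j) = j**(3/2) (d(j) = j*sqrt(j) = j**(3/2))
1/(d(g(-8)) - 35721) = 1/((sqrt(2)*sqrt(-8))**(3/2) - 35721) = 1/((sqrt(2)*(2*I*sqrt(2)))**(3/2) - 35721) = 1/((4*I)**(3/2) - 35721) = 1/(8*I**(3/2) - 35721) = 1/(-35721 + 8*I**(3/2))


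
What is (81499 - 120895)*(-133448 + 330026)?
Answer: -7744386888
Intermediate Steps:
(81499 - 120895)*(-133448 + 330026) = -39396*196578 = -7744386888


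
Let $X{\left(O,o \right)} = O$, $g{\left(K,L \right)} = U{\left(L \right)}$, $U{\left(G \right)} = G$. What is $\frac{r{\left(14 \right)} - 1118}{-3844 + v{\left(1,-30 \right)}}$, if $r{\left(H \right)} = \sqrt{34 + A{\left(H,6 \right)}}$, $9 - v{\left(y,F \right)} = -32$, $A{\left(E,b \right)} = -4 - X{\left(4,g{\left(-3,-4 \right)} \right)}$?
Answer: $\frac{1118}{3803} - \frac{\sqrt{26}}{3803} \approx 0.29264$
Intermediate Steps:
$g{\left(K,L \right)} = L$
$A{\left(E,b \right)} = -8$ ($A{\left(E,b \right)} = -4 - 4 = -8$)
$v{\left(y,F \right)} = 41$ ($v{\left(y,F \right)} = 9 - -32 = 9 + 32 = 41$)
$r{\left(H \right)} = \sqrt{26}$ ($r{\left(H \right)} = \sqrt{34 - 8} = \sqrt{26}$)
$\frac{r{\left(14 \right)} - 1118}{-3844 + v{\left(1,-30 \right)}} = \frac{\sqrt{26} - 1118}{-3844 + 41} = \frac{-1118 + \sqrt{26}}{-3803} = \left(-1118 + \sqrt{26}\right) \left(- \frac{1}{3803}\right) = \frac{1118}{3803} - \frac{\sqrt{26}}{3803}$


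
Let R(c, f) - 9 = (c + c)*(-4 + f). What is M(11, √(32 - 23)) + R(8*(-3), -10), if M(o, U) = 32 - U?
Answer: 710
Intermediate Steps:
R(c, f) = 9 + 2*c*(-4 + f) (R(c, f) = 9 + (c + c)*(-4 + f) = 9 + (2*c)*(-4 + f) = 9 + 2*c*(-4 + f))
M(11, √(32 - 23)) + R(8*(-3), -10) = (32 - √(32 - 23)) + (9 - 64*(-3) + 2*(8*(-3))*(-10)) = (32 - √9) + (9 - 8*(-24) + 2*(-24)*(-10)) = (32 - 1*3) + (9 + 192 + 480) = (32 - 3) + 681 = 29 + 681 = 710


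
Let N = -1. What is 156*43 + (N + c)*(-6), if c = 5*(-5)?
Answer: 6864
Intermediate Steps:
c = -25
156*43 + (N + c)*(-6) = 156*43 + (-1 - 25)*(-6) = 6708 - 26*(-6) = 6708 + 156 = 6864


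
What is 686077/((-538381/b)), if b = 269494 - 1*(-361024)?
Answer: -432583897886/538381 ≈ -8.0349e+5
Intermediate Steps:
b = 630518 (b = 269494 + 361024 = 630518)
686077/((-538381/b)) = 686077/((-538381/630518)) = 686077/((-538381*1/630518)) = 686077/(-538381/630518) = 686077*(-630518/538381) = -432583897886/538381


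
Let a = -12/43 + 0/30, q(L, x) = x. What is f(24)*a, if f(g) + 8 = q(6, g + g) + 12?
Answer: -624/43 ≈ -14.512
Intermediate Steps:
f(g) = 4 + 2*g (f(g) = -8 + ((g + g) + 12) = -8 + (2*g + 12) = -8 + (12 + 2*g) = 4 + 2*g)
a = -12/43 (a = -12*1/43 + 0*(1/30) = -12/43 + 0 = -12/43 ≈ -0.27907)
f(24)*a = (4 + 2*24)*(-12/43) = (4 + 48)*(-12/43) = 52*(-12/43) = -624/43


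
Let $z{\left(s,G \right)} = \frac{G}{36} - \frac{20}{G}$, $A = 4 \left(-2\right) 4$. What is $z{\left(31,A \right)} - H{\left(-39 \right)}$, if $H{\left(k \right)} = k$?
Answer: $\frac{2789}{72} \approx 38.736$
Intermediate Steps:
$A = -32$ ($A = \left(-8\right) 4 = -32$)
$z{\left(s,G \right)} = - \frac{20}{G} + \frac{G}{36}$ ($z{\left(s,G \right)} = G \frac{1}{36} - \frac{20}{G} = \frac{G}{36} - \frac{20}{G} = - \frac{20}{G} + \frac{G}{36}$)
$z{\left(31,A \right)} - H{\left(-39 \right)} = \left(- \frac{20}{-32} + \frac{1}{36} \left(-32\right)\right) - -39 = \left(\left(-20\right) \left(- \frac{1}{32}\right) - \frac{8}{9}\right) + 39 = \left(\frac{5}{8} - \frac{8}{9}\right) + 39 = - \frac{19}{72} + 39 = \frac{2789}{72}$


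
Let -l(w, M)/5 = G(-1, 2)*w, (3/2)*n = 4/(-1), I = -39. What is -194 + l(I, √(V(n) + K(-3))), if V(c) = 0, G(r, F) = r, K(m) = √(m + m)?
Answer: -389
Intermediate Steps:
K(m) = √2*√m (K(m) = √(2*m) = √2*√m)
n = -8/3 (n = 2*(4/(-1))/3 = 2*(4*(-1))/3 = (⅔)*(-4) = -8/3 ≈ -2.6667)
l(w, M) = 5*w (l(w, M) = -(-5)*w = 5*w)
-194 + l(I, √(V(n) + K(-3))) = -194 + 5*(-39) = -194 - 195 = -389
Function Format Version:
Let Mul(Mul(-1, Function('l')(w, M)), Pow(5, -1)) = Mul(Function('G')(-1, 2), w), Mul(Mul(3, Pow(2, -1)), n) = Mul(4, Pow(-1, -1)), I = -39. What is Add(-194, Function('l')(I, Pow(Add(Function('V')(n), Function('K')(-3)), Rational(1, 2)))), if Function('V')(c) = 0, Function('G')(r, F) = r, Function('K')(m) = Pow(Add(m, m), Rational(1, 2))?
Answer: -389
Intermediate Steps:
Function('K')(m) = Mul(Pow(2, Rational(1, 2)), Pow(m, Rational(1, 2))) (Function('K')(m) = Pow(Mul(2, m), Rational(1, 2)) = Mul(Pow(2, Rational(1, 2)), Pow(m, Rational(1, 2))))
n = Rational(-8, 3) (n = Mul(Rational(2, 3), Mul(4, Pow(-1, -1))) = Mul(Rational(2, 3), Mul(4, -1)) = Mul(Rational(2, 3), -4) = Rational(-8, 3) ≈ -2.6667)
Function('l')(w, M) = Mul(5, w) (Function('l')(w, M) = Mul(-5, Mul(-1, w)) = Mul(5, w))
Add(-194, Function('l')(I, Pow(Add(Function('V')(n), Function('K')(-3)), Rational(1, 2)))) = Add(-194, Mul(5, -39)) = Add(-194, -195) = -389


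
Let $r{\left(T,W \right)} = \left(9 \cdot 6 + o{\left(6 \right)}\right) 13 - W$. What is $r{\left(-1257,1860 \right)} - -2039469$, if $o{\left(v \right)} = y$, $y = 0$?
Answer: $2038311$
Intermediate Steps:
$o{\left(v \right)} = 0$
$r{\left(T,W \right)} = 702 - W$ ($r{\left(T,W \right)} = \left(9 \cdot 6 + 0\right) 13 - W = \left(54 + 0\right) 13 - W = 54 \cdot 13 - W = 702 - W$)
$r{\left(-1257,1860 \right)} - -2039469 = \left(702 - 1860\right) - -2039469 = \left(702 - 1860\right) + 2039469 = -1158 + 2039469 = 2038311$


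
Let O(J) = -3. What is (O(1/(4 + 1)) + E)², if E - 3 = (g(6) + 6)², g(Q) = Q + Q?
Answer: 104976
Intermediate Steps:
g(Q) = 2*Q
E = 327 (E = 3 + (2*6 + 6)² = 3 + (12 + 6)² = 3 + 18² = 3 + 324 = 327)
(O(1/(4 + 1)) + E)² = (-3 + 327)² = 324² = 104976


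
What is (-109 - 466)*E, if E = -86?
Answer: 49450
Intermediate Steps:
(-109 - 466)*E = (-109 - 466)*(-86) = -575*(-86) = 49450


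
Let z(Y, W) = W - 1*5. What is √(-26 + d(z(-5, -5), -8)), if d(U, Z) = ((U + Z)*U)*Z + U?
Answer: 6*I*√41 ≈ 38.419*I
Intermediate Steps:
z(Y, W) = -5 + W (z(Y, W) = W - 5 = -5 + W)
d(U, Z) = U + U*Z*(U + Z) (d(U, Z) = (U*(U + Z))*Z + U = U*Z*(U + Z) + U = U + U*Z*(U + Z))
√(-26 + d(z(-5, -5), -8)) = √(-26 + (-5 - 5)*(1 + (-8)² + (-5 - 5)*(-8))) = √(-26 - 10*(1 + 64 - 10*(-8))) = √(-26 - 10*(1 + 64 + 80)) = √(-26 - 10*145) = √(-26 - 1450) = √(-1476) = 6*I*√41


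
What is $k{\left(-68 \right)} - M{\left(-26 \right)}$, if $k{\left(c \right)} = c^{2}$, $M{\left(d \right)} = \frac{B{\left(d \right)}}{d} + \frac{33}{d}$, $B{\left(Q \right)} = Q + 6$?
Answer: $\frac{9249}{2} \approx 4624.5$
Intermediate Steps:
$B{\left(Q \right)} = 6 + Q$
$M{\left(d \right)} = \frac{33}{d} + \frac{6 + d}{d}$ ($M{\left(d \right)} = \frac{6 + d}{d} + \frac{33}{d} = \frac{33}{d} + \frac{6 + d}{d}$)
$k{\left(-68 \right)} - M{\left(-26 \right)} = \left(-68\right)^{2} - \frac{39 - 26}{-26} = 4624 - \left(- \frac{1}{26}\right) 13 = 4624 - - \frac{1}{2} = 4624 + \frac{1}{2} = \frac{9249}{2}$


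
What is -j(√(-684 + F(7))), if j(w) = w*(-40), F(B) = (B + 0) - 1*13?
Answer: 40*I*√690 ≈ 1050.7*I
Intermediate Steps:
F(B) = -13 + B (F(B) = B - 13 = -13 + B)
j(w) = -40*w
-j(√(-684 + F(7))) = -(-40)*√(-684 + (-13 + 7)) = -(-40)*√(-684 - 6) = -(-40)*√(-690) = -(-40)*I*√690 = 40*I*√690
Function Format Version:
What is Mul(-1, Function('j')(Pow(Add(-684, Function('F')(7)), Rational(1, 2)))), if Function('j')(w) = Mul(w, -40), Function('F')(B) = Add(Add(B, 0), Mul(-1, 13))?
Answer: Mul(40, I, Pow(690, Rational(1, 2))) ≈ Mul(1050.7, I)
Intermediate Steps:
Function('F')(B) = Add(-13, B) (Function('F')(B) = Add(B, -13) = Add(-13, B))
Function('j')(w) = Mul(-40, w)
Mul(-1, Function('j')(Pow(Add(-684, Function('F')(7)), Rational(1, 2)))) = Mul(-1, Mul(-40, Pow(Add(-684, Add(-13, 7)), Rational(1, 2)))) = Mul(-1, Mul(-40, Pow(Add(-684, -6), Rational(1, 2)))) = Mul(-1, Mul(-40, Pow(-690, Rational(1, 2)))) = Mul(-1, Mul(-40, Mul(I, Pow(690, Rational(1, 2))))) = Mul(-1, Mul(-40, I, Pow(690, Rational(1, 2)))) = Mul(40, I, Pow(690, Rational(1, 2)))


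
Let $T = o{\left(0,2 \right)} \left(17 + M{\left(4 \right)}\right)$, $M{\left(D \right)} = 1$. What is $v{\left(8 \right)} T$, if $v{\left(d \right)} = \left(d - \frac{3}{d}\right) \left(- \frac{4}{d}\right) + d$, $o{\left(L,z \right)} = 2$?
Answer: $\frac{603}{4} \approx 150.75$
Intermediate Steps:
$T = 36$ ($T = 2 \left(17 + 1\right) = 2 \cdot 18 = 36$)
$v{\left(d \right)} = d - \frac{4 \left(d - \frac{3}{d}\right)}{d}$ ($v{\left(d \right)} = - \frac{4 \left(d - \frac{3}{d}\right)}{d} + d = d - \frac{4 \left(d - \frac{3}{d}\right)}{d}$)
$v{\left(8 \right)} T = \left(-4 + 8 + \frac{12}{64}\right) 36 = \left(-4 + 8 + 12 \cdot \frac{1}{64}\right) 36 = \left(-4 + 8 + \frac{3}{16}\right) 36 = \frac{67}{16} \cdot 36 = \frac{603}{4}$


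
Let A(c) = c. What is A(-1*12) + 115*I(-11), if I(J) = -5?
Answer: -587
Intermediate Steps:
A(-1*12) + 115*I(-11) = -1*12 + 115*(-5) = -12 - 575 = -587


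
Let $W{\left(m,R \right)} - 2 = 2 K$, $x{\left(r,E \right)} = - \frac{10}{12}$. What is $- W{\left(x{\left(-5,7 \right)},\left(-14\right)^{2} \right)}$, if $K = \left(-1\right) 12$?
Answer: $22$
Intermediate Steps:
$x{\left(r,E \right)} = - \frac{5}{6}$ ($x{\left(r,E \right)} = \left(-10\right) \frac{1}{12} = - \frac{5}{6}$)
$K = -12$
$W{\left(m,R \right)} = -22$ ($W{\left(m,R \right)} = 2 + 2 \left(-12\right) = 2 - 24 = -22$)
$- W{\left(x{\left(-5,7 \right)},\left(-14\right)^{2} \right)} = \left(-1\right) \left(-22\right) = 22$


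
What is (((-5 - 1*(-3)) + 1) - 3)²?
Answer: 16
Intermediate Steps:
(((-5 - 1*(-3)) + 1) - 3)² = (((-5 + 3) + 1) - 3)² = ((-2 + 1) - 3)² = (-1 - 3)² = (-4)² = 16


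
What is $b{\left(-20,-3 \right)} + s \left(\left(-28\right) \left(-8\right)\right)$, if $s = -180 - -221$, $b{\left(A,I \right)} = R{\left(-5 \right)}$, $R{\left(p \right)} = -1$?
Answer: $9183$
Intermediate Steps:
$b{\left(A,I \right)} = -1$
$s = 41$ ($s = -180 + 221 = 41$)
$b{\left(-20,-3 \right)} + s \left(\left(-28\right) \left(-8\right)\right) = -1 + 41 \left(\left(-28\right) \left(-8\right)\right) = -1 + 41 \cdot 224 = -1 + 9184 = 9183$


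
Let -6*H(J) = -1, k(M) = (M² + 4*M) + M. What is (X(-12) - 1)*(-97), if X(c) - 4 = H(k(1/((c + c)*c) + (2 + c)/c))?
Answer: -1843/6 ≈ -307.17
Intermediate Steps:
k(M) = M² + 5*M
H(J) = ⅙ (H(J) = -⅙*(-1) = ⅙)
X(c) = 25/6 (X(c) = 4 + ⅙ = 25/6)
(X(-12) - 1)*(-97) = (25/6 - 1)*(-97) = (19/6)*(-97) = -1843/6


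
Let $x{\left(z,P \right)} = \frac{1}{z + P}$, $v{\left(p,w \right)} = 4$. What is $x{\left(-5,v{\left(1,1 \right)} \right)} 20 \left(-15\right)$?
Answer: $300$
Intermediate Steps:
$x{\left(z,P \right)} = \frac{1}{P + z}$
$x{\left(-5,v{\left(1,1 \right)} \right)} 20 \left(-15\right) = \frac{1}{4 - 5} \cdot 20 \left(-15\right) = \frac{1}{-1} \cdot 20 \left(-15\right) = \left(-1\right) 20 \left(-15\right) = \left(-20\right) \left(-15\right) = 300$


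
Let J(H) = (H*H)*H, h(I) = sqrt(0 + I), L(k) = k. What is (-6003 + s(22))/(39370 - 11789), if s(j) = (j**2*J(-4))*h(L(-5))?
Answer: -6003/27581 - 30976*I*sqrt(5)/27581 ≈ -0.21765 - 2.5113*I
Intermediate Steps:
h(I) = sqrt(I)
J(H) = H**3 (J(H) = H**2*H = H**3)
s(j) = -64*I*sqrt(5)*j**2 (s(j) = (j**2*(-4)**3)*sqrt(-5) = (j**2*(-64))*(I*sqrt(5)) = (-64*j**2)*(I*sqrt(5)) = -64*I*sqrt(5)*j**2)
(-6003 + s(22))/(39370 - 11789) = (-6003 - 64*I*sqrt(5)*22**2)/(39370 - 11789) = (-6003 - 64*I*sqrt(5)*484)/27581 = (-6003 - 30976*I*sqrt(5))*(1/27581) = -6003/27581 - 30976*I*sqrt(5)/27581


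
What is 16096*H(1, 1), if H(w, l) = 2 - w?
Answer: 16096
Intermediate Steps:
16096*H(1, 1) = 16096*(2 - 1*1) = 16096*(2 - 1) = 16096*1 = 16096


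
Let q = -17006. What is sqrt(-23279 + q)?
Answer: I*sqrt(40285) ≈ 200.71*I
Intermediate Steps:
sqrt(-23279 + q) = sqrt(-23279 - 17006) = sqrt(-40285) = I*sqrt(40285)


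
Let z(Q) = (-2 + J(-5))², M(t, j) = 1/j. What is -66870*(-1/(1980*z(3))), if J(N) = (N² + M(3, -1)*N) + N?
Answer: 743/11638 ≈ 0.063843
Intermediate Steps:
J(N) = N² (J(N) = (N² + N/(-1)) + N = (N² - N) + N = N²)
z(Q) = 529 (z(Q) = (-2 + (-5)²)² = (-2 + 25)² = 23² = 529)
-66870*(-1/(1980*z(3))) = -66870/(-45*44*529) = -66870/((-1980*529)) = -66870/(-1047420) = -66870*(-1/1047420) = 743/11638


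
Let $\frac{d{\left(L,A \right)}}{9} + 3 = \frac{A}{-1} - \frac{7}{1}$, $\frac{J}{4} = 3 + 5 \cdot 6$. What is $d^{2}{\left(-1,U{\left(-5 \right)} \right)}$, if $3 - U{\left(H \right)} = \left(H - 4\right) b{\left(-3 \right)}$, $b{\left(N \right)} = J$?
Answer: $116834481$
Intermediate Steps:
$J = 132$ ($J = 4 \left(3 + 5 \cdot 6\right) = 4 \left(3 + 30\right) = 4 \cdot 33 = 132$)
$b{\left(N \right)} = 132$
$U{\left(H \right)} = 531 - 132 H$ ($U{\left(H \right)} = 3 - \left(H - 4\right) 132 = 3 - \left(-4 + H\right) 132 = 3 - \left(-528 + 132 H\right) = 531 - 132 H$)
$d{\left(L,A \right)} = -90 - 9 A$ ($d{\left(L,A \right)} = -27 + 9 \left(\frac{A}{-1} - \frac{7}{1}\right) = -27 + 9 \left(A \left(-1\right) - 7\right) = -27 + 9 \left(- A - 7\right) = -27 + 9 \left(-7 - A\right) = -27 - \left(63 + 9 A\right) = -90 - 9 A$)
$d^{2}{\left(-1,U{\left(-5 \right)} \right)} = \left(-90 - 9 \left(531 - -660\right)\right)^{2} = \left(-90 - 9 \left(531 + 660\right)\right)^{2} = \left(-90 - 10719\right)^{2} = \left(-10809\right)^{2} = 116834481$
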